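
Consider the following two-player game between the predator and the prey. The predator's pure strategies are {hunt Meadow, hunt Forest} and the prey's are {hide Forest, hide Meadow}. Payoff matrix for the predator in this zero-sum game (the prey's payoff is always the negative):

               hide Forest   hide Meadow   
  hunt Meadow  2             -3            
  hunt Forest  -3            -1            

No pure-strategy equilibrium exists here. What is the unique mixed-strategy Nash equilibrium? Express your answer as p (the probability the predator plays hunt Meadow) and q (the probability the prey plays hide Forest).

p = 2/7, q = 2/7

For the prey to be willing to mix, the prey must be indifferent between hide Forest and hide Meadow, which pins down the predator's mix.
  the prey's expected payoff from hide Forest: p·(-2) + (1−p)·3 = -5p + 3
  the prey's expected payoff from hide Meadow: p·3 + (1−p)·1 = 2p + 1
  -5p + 3 = 2p + 1  ⇒  -7p = -2  ⇒  p = 2/7.
Set the predator's expected payoff from hunt Meadow equal to that from hunt Forest:
  the predator's expected payoff from hunt Meadow: q·2 + (1−q)·(-3) = 5q - 3
  the predator's expected payoff from hunt Forest: q·(-3) + (1−q)·(-1) = -2q - 1
  5q - 3 = -2q - 1  ⇒  7q = 2  ⇒  q = 2/7.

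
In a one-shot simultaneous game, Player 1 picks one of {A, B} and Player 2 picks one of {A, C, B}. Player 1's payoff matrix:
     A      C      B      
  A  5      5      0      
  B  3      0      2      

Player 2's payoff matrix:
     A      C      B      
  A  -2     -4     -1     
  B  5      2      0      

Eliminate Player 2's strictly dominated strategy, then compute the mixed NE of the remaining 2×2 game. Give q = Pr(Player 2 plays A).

Player 2's strategy C is strictly dominated by A: -2 > -4 and 5 > 2. Eliminate C.
For Player 1 to be willing to mix, Player 1 must be indifferent between A and B, which pins down Player 2's mix.
  Player 1's payoff to A: q·5 + (1−q)·0 = 5q
  Player 1's payoff to B: q·3 + (1−q)·2 = q + 2
  5q = q + 2  ⇒  4q = 2  ⇒  q = 1/2.

q = 1/2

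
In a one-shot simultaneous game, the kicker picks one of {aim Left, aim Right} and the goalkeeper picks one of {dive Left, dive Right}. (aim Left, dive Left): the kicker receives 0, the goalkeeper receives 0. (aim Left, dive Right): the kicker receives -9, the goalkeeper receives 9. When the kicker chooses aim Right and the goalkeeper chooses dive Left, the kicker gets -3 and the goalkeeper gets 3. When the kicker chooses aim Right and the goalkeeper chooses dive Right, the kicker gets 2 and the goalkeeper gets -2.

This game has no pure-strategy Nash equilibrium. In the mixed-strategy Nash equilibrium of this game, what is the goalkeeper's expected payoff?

In a mixed equilibrium the goalkeeper is indifferent between dive Left and dive Right; this condition fixes p.
  the goalkeeper's payoff to dive Left: p·0 + (1−p)·3 = -3p + 3
  the goalkeeper's payoff to dive Right: p·9 + (1−p)·(-2) = 11p - 2
  -3p + 3 = 11p - 2  ⇒  -14p = -5  ⇒  p = 5/14.
At equilibrium the goalkeeper is indifferent across columns, so the goalkeeper's payoff equals the payoff from dive Left: (5/14)·0 + (9/14)·3 = 27/14.

27/14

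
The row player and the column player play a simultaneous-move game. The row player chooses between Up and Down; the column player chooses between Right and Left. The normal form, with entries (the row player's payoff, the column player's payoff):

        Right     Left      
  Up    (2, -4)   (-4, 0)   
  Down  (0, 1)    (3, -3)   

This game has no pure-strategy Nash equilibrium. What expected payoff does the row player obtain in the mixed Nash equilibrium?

Set the row player's expected payoff from Up equal to that from Down:
  the row player's payoff to Up: q·2 + (1−q)·(-4) = 6q - 4
  the row player's payoff to Down: q·0 + (1−q)·3 = -3q + 3
  6q - 4 = -3q + 3  ⇒  9q = 7  ⇒  q = 7/9.
At equilibrium the row player is indifferent across rows, so the row player's payoff equals the payoff from Up: (7/9)·2 + (2/9)·(-4) = 2/3.

2/3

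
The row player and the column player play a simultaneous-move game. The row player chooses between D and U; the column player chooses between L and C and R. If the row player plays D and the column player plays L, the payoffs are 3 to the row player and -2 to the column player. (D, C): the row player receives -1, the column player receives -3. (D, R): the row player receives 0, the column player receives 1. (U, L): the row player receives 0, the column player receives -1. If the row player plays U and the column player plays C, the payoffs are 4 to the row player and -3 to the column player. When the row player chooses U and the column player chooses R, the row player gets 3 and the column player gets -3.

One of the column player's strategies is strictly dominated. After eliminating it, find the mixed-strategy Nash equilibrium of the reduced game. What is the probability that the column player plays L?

q = 1/2

The column player's strategy C is strictly dominated by L: -2 > -3 and -1 > -3. Eliminate C.
For the row player to be willing to mix, the row player must be indifferent between D and U, which pins down the column player's mix.
  the row player's expected payoff from D: q·3 + (1−q)·0 = 3q
  the row player's expected payoff from U: q·0 + (1−q)·3 = -3q + 3
  3q = -3q + 3  ⇒  6q = 3  ⇒  q = 1/2.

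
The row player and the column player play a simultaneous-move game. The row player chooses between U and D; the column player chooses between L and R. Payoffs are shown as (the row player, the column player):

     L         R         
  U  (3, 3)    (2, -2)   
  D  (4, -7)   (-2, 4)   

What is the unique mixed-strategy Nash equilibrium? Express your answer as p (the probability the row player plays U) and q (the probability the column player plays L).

p = 11/16, q = 4/5

Set the column player's expected payoff from L equal to that from R:
  the column player's expected payoff from L: p·3 + (1−p)·(-7) = 10p - 7
  the column player's expected payoff from R: p·(-2) + (1−p)·4 = -6p + 4
  10p - 7 = -6p + 4  ⇒  16p = 11  ⇒  p = 11/16.
The column player's mix must leave the row player indifferent between U and D.
  the row player's payoff from U: q·3 + (1−q)·2 = q + 2
  the row player's payoff from D: q·4 + (1−q)·(-2) = 6q - 2
  q + 2 = 6q - 2  ⇒  -5q = -4  ⇒  q = 4/5.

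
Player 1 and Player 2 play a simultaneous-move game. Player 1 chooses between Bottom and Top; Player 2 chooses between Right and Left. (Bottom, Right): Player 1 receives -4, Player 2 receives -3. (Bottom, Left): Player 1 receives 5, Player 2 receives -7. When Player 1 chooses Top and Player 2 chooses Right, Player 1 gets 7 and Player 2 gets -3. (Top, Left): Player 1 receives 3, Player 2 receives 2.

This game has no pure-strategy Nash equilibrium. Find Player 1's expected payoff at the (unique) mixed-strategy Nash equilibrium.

47/13

Set Player 1's expected payoff from Bottom equal to that from Top:
  Player 1's expected payoff from Bottom: q·(-4) + (1−q)·5 = -9q + 5
  Player 1's expected payoff from Top: q·7 + (1−q)·3 = 4q + 3
  -9q + 5 = 4q + 3  ⇒  -13q = -2  ⇒  q = 2/13.
At equilibrium Player 1 is indifferent across rows, so Player 1's payoff equals the payoff from Bottom: (2/13)·(-4) + (11/13)·5 = 47/13.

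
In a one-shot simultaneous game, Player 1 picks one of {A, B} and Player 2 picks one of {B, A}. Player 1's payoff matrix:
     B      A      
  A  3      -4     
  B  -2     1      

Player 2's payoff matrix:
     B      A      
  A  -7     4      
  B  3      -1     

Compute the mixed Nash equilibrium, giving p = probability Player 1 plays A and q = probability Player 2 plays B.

Player 2's indifference between B and A determines Player 1's mixing probability p:
  Player 2's payoff from B: p·(-7) + (1−p)·3 = -10p + 3
  Player 2's payoff from A: p·4 + (1−p)·(-1) = 5p - 1
  -10p + 3 = 5p - 1  ⇒  -15p = -4  ⇒  p = 4/15.
In a mixed equilibrium Player 1 is indifferent between A and B; this condition fixes q.
  Player 1's payoff to A: q·3 + (1−q)·(-4) = 7q - 4
  Player 1's payoff to B: q·(-2) + (1−q)·1 = -3q + 1
  7q - 4 = -3q + 1  ⇒  10q = 5  ⇒  q = 1/2.

p = 4/15, q = 1/2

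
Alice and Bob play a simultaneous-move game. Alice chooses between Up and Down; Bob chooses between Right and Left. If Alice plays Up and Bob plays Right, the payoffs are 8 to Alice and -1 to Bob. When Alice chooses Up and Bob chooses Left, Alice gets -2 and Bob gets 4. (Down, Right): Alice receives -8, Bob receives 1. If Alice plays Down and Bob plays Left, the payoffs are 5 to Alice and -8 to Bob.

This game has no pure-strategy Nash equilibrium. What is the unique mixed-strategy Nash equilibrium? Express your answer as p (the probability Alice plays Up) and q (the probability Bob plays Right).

p = 9/14, q = 7/23

Bob's indifference between Right and Left determines Alice's mixing probability p:
  Bob's expected payoff from Right: p·(-1) + (1−p)·1 = -2p + 1
  Bob's expected payoff from Left: p·4 + (1−p)·(-8) = 12p - 8
  -2p + 1 = 12p - 8  ⇒  -14p = -9  ⇒  p = 9/14.
In a mixed equilibrium Alice is indifferent between Up and Down; this condition fixes q.
  Alice's payoff from Up: q·8 + (1−q)·(-2) = 10q - 2
  Alice's payoff from Down: q·(-8) + (1−q)·5 = -13q + 5
  10q - 2 = -13q + 5  ⇒  23q = 7  ⇒  q = 7/23.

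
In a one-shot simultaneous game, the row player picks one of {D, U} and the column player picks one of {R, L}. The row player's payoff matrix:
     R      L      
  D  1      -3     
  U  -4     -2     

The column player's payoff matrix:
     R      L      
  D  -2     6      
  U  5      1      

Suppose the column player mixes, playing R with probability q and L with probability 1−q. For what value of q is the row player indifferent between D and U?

q = 1/6

Set the row player's expected payoff from D equal to that from U:
  the row player's payoff to D: q·1 + (1−q)·(-3) = 4q - 3
  the row player's payoff to U: q·(-4) + (1−q)·(-2) = -2q - 2
  4q - 3 = -2q - 2  ⇒  6q = 1  ⇒  q = 1/6.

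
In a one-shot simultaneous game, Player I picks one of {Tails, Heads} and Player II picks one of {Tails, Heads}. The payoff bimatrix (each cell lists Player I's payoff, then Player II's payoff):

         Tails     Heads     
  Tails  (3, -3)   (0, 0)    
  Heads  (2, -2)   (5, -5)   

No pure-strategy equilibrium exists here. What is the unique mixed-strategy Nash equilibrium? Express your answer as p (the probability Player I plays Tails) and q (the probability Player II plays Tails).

p = 1/2, q = 5/6

Player I's mix must leave Player II indifferent between Tails and Heads.
  Player II's expected payoff from Tails: p·(-3) + (1−p)·(-2) = -p - 2
  Player II's expected payoff from Heads: p·0 + (1−p)·(-5) = 5p - 5
  -p - 2 = 5p - 5  ⇒  -6p = -3  ⇒  p = 1/2.
For Player I to be willing to mix, Player I must be indifferent between Tails and Heads, which pins down Player II's mix.
  Player I's expected payoff from Tails: q·3 + (1−q)·0 = 3q
  Player I's expected payoff from Heads: q·2 + (1−q)·5 = -3q + 5
  3q = -3q + 5  ⇒  6q = 5  ⇒  q = 5/6.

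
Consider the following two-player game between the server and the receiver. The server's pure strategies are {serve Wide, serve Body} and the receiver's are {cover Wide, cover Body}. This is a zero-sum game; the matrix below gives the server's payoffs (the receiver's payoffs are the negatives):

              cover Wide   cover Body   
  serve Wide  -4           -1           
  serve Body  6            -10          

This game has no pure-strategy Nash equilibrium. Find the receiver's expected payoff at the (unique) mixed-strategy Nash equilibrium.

46/19

In a mixed equilibrium the receiver is indifferent between cover Wide and cover Body; this condition fixes p.
  the receiver's payoff to cover Wide: p·4 + (1−p)·(-6) = 10p - 6
  the receiver's payoff to cover Body: p·1 + (1−p)·10 = -9p + 10
  10p - 6 = -9p + 10  ⇒  19p = 16  ⇒  p = 16/19.
At equilibrium the receiver is indifferent across columns, so the receiver's payoff equals the payoff from cover Wide: (16/19)·4 + (3/19)·(-6) = 46/19.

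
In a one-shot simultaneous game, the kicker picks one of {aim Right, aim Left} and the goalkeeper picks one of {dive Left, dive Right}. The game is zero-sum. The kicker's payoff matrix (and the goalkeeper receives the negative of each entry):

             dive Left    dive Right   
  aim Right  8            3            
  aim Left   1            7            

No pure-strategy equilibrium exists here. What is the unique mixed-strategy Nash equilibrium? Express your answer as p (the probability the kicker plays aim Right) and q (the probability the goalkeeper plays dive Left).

p = 6/11, q = 4/11

The kicker's mix must leave the goalkeeper indifferent between dive Left and dive Right.
  the goalkeeper's expected payoff from dive Left: p·(-8) + (1−p)·(-1) = -7p - 1
  the goalkeeper's expected payoff from dive Right: p·(-3) + (1−p)·(-7) = 4p - 7
  -7p - 1 = 4p - 7  ⇒  -11p = -6  ⇒  p = 6/11.
In a mixed equilibrium the kicker is indifferent between aim Right and aim Left; this condition fixes q.
  the kicker's payoff from aim Right: q·8 + (1−q)·3 = 5q + 3
  the kicker's payoff from aim Left: q·1 + (1−q)·7 = -6q + 7
  5q + 3 = -6q + 7  ⇒  11q = 4  ⇒  q = 4/11.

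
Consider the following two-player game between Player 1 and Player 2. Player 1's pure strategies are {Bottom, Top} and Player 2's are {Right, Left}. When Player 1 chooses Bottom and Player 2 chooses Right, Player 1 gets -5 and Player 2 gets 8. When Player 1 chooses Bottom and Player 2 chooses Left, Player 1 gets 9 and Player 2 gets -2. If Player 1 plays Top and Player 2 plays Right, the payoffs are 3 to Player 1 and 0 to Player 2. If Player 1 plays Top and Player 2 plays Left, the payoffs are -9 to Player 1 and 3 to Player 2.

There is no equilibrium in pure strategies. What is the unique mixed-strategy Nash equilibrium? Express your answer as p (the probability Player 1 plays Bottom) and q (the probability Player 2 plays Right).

Set Player 2's expected payoff from Right equal to that from Left:
  Player 2's payoff from Right: p·8 + (1−p)·0 = 8p
  Player 2's payoff from Left: p·(-2) + (1−p)·3 = -5p + 3
  8p = -5p + 3  ⇒  13p = 3  ⇒  p = 3/13.
Player 1's indifference between Bottom and Top determines Player 2's mixing probability q:
  Player 1's expected payoff from Bottom: q·(-5) + (1−q)·9 = -14q + 9
  Player 1's expected payoff from Top: q·3 + (1−q)·(-9) = 12q - 9
  -14q + 9 = 12q - 9  ⇒  -26q = -18  ⇒  q = 9/13.

p = 3/13, q = 9/13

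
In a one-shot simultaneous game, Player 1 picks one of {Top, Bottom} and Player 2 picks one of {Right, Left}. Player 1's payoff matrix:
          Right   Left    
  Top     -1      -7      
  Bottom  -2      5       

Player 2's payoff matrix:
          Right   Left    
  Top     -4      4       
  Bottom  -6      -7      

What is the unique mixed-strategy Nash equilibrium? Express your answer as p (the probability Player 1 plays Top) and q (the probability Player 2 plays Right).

p = 1/9, q = 12/13

Player 2's indifference between Right and Left determines Player 1's mixing probability p:
  Player 2's expected payoff from Right: p·(-4) + (1−p)·(-6) = 2p - 6
  Player 2's expected payoff from Left: p·4 + (1−p)·(-7) = 11p - 7
  2p - 6 = 11p - 7  ⇒  -9p = -1  ⇒  p = 1/9.
In a mixed equilibrium Player 1 is indifferent between Top and Bottom; this condition fixes q.
  Player 1's payoff from Top: q·(-1) + (1−q)·(-7) = 6q - 7
  Player 1's payoff from Bottom: q·(-2) + (1−q)·5 = -7q + 5
  6q - 7 = -7q + 5  ⇒  13q = 12  ⇒  q = 12/13.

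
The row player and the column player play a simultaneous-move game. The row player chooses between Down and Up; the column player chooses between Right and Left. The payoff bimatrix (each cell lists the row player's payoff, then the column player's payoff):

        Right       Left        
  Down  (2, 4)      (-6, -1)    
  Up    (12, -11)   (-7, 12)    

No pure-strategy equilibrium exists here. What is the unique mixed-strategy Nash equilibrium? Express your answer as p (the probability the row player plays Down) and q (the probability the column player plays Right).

The column player's indifference between Right and Left determines the row player's mixing probability p:
  the column player's payoff from Right: p·4 + (1−p)·(-11) = 15p - 11
  the column player's payoff from Left: p·(-1) + (1−p)·12 = -13p + 12
  15p - 11 = -13p + 12  ⇒  28p = 23  ⇒  p = 23/28.
Set the row player's expected payoff from Down equal to that from Up:
  the row player's payoff to Down: q·2 + (1−q)·(-6) = 8q - 6
  the row player's payoff to Up: q·12 + (1−q)·(-7) = 19q - 7
  8q - 6 = 19q - 7  ⇒  -11q = -1  ⇒  q = 1/11.

p = 23/28, q = 1/11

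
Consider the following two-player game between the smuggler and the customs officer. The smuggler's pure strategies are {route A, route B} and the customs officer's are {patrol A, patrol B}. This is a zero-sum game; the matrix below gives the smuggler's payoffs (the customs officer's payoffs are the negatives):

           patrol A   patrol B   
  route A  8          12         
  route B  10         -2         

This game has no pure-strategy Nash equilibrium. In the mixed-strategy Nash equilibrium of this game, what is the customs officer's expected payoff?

-17/2

The smuggler's mix must leave the customs officer indifferent between patrol A and patrol B.
  the customs officer's expected payoff from patrol A: p·(-8) + (1−p)·(-10) = 2p - 10
  the customs officer's expected payoff from patrol B: p·(-12) + (1−p)·2 = -14p + 2
  2p - 10 = -14p + 2  ⇒  16p = 12  ⇒  p = 3/4.
At equilibrium the customs officer is indifferent across columns, so the customs officer's payoff equals the payoff from patrol A: (3/4)·(-8) + (1/4)·(-10) = -17/2.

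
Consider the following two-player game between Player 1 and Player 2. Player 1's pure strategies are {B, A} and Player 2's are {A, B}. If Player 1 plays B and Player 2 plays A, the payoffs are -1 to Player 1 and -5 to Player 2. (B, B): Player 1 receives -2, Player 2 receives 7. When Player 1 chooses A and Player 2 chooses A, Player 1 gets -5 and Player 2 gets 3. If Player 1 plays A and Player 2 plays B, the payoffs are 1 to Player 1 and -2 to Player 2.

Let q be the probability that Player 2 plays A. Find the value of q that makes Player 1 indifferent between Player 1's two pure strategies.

q = 3/7

For Player 1 to be willing to mix, Player 1 must be indifferent between B and A, which pins down Player 2's mix.
  Player 1's payoff from B: q·(-1) + (1−q)·(-2) = q - 2
  Player 1's payoff from A: q·(-5) + (1−q)·1 = -6q + 1
  q - 2 = -6q + 1  ⇒  7q = 3  ⇒  q = 3/7.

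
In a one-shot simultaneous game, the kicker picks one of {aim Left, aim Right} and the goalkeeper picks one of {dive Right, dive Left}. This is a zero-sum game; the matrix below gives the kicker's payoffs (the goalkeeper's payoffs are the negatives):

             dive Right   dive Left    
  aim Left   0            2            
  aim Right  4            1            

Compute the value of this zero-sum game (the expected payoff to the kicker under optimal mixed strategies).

v = 8/5

The kicker's indifference between aim Left and aim Right determines the goalkeeper's mixing probability q:
  the kicker's payoff to aim Left: q·0 + (1−q)·2 = -2q + 2
  the kicker's payoff to aim Right: q·4 + (1−q)·1 = 3q + 1
  -2q + 2 = 3q + 1  ⇒  -5q = -1  ⇒  q = 1/5.
The value is the kicker's expected payoff against this mix (using aim Left): (1/5)·0 + (4/5)·2 = 8/5.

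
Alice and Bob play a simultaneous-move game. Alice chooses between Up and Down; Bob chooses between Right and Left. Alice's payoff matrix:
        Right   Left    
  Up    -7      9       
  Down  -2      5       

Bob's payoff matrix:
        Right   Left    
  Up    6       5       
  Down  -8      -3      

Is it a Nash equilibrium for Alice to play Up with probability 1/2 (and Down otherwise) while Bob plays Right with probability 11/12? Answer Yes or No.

No

Given Alice's mix p = 1/2, Bob's payoff from Right is -1 but from Left is 1. Bob strictly prefers Left, so Bob would not mix.
So the proposed profile is not a Nash equilibrium.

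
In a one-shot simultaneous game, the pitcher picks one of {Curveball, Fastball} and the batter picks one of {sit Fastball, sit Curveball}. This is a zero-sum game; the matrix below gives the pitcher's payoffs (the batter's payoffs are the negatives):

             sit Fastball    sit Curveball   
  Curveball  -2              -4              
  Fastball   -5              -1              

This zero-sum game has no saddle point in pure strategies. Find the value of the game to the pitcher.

v = -3

In a mixed equilibrium the pitcher is indifferent between Curveball and Fastball; this condition fixes q.
  the pitcher's payoff from Curveball: q·(-2) + (1−q)·(-4) = 2q - 4
  the pitcher's payoff from Fastball: q·(-5) + (1−q)·(-1) = -4q - 1
  2q - 4 = -4q - 1  ⇒  6q = 3  ⇒  q = 1/2.
The value is the pitcher's expected payoff against this mix (using Curveball): (1/2)·(-2) + (1/2)·(-4) = -3.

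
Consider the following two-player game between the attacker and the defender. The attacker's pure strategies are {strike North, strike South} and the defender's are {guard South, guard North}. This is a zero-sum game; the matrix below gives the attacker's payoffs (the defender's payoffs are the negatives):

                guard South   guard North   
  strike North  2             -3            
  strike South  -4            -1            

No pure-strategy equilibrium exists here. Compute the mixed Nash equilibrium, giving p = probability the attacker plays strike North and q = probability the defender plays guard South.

The defender's indifference between guard South and guard North determines the attacker's mixing probability p:
  the defender's payoff to guard South: p·(-2) + (1−p)·4 = -6p + 4
  the defender's payoff to guard North: p·3 + (1−p)·1 = 2p + 1
  -6p + 4 = 2p + 1  ⇒  -8p = -3  ⇒  p = 3/8.
For the attacker to be willing to mix, the attacker must be indifferent between strike North and strike South, which pins down the defender's mix.
  the attacker's expected payoff from strike North: q·2 + (1−q)·(-3) = 5q - 3
  the attacker's expected payoff from strike South: q·(-4) + (1−q)·(-1) = -3q - 1
  5q - 3 = -3q - 1  ⇒  8q = 2  ⇒  q = 1/4.

p = 3/8, q = 1/4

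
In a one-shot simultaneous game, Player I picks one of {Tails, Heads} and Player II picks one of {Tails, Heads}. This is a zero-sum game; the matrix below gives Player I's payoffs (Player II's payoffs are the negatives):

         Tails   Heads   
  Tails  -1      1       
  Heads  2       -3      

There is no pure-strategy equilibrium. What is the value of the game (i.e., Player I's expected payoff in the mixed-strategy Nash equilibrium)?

Player I's indifference between Tails and Heads determines Player II's mixing probability q:
  Player I's payoff from Tails: q·(-1) + (1−q)·1 = -2q + 1
  Player I's payoff from Heads: q·2 + (1−q)·(-3) = 5q - 3
  -2q + 1 = 5q - 3  ⇒  -7q = -4  ⇒  q = 4/7.
The value is Player I's expected payoff against this mix (using Tails): (4/7)·(-1) + (3/7)·1 = -1/7.

v = -1/7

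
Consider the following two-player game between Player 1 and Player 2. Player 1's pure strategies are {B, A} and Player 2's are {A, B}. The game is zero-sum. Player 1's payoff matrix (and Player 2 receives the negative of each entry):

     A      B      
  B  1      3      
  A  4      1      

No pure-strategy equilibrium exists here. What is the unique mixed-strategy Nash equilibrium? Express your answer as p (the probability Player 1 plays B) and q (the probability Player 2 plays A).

For Player 2 to be willing to mix, Player 2 must be indifferent between A and B, which pins down Player 1's mix.
  Player 2's payoff to A: p·(-1) + (1−p)·(-4) = 3p - 4
  Player 2's payoff to B: p·(-3) + (1−p)·(-1) = -2p - 1
  3p - 4 = -2p - 1  ⇒  5p = 3  ⇒  p = 3/5.
Player 1's indifference between B and A determines Player 2's mixing probability q:
  Player 1's payoff from B: q·1 + (1−q)·3 = -2q + 3
  Player 1's payoff from A: q·4 + (1−q)·1 = 3q + 1
  -2q + 3 = 3q + 1  ⇒  -5q = -2  ⇒  q = 2/5.

p = 3/5, q = 2/5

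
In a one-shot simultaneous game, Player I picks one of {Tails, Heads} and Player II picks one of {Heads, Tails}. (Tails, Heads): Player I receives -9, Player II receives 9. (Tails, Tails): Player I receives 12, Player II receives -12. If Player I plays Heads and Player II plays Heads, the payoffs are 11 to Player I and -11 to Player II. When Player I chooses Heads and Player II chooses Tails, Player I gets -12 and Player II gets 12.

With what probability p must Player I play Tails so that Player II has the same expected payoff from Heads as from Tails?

p = 23/44

In a mixed equilibrium Player II is indifferent between Heads and Tails; this condition fixes p.
  Player II's expected payoff from Heads: p·9 + (1−p)·(-11) = 20p - 11
  Player II's expected payoff from Tails: p·(-12) + (1−p)·12 = -24p + 12
  20p - 11 = -24p + 12  ⇒  44p = 23  ⇒  p = 23/44.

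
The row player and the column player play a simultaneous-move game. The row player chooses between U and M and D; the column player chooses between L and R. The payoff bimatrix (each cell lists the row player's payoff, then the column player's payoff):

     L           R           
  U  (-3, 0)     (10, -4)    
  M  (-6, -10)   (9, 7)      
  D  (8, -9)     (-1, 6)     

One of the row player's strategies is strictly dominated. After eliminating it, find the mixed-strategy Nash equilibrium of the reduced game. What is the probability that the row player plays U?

The row player's strategy M is strictly dominated by U: -3 > -6 and 10 > 9. Eliminate M.
In a mixed equilibrium the column player is indifferent between L and R; this condition fixes p.
  the column player's payoff from L: p·0 + (1−p)·(-9) = 9p - 9
  the column player's payoff from R: p·(-4) + (1−p)·6 = -10p + 6
  9p - 9 = -10p + 6  ⇒  19p = 15  ⇒  p = 15/19.

p = 15/19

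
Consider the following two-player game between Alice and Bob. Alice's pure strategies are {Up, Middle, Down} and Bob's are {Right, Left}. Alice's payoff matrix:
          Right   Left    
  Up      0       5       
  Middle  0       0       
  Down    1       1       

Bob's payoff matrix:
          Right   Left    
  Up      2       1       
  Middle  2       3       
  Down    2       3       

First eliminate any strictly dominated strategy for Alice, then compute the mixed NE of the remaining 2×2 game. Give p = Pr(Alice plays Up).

p = 1/2

Alice's strategy Middle is strictly dominated by Down: 1 > 0 and 1 > 0. Eliminate Middle.
In a mixed equilibrium Bob is indifferent between Right and Left; this condition fixes p.
  Bob's expected payoff from Right: p·2 + (1−p)·2 = 2
  Bob's expected payoff from Left: p·1 + (1−p)·3 = -2p + 3
  2 = -2p + 3  ⇒  2p = 1  ⇒  p = 1/2.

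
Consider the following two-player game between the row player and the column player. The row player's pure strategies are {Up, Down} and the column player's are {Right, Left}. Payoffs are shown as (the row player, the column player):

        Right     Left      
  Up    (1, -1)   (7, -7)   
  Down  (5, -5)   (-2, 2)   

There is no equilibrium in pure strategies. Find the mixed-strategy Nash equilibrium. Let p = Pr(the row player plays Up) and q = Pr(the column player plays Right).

p = 7/13, q = 9/13

For the column player to be willing to mix, the column player must be indifferent between Right and Left, which pins down the row player's mix.
  the column player's expected payoff from Right: p·(-1) + (1−p)·(-5) = 4p - 5
  the column player's expected payoff from Left: p·(-7) + (1−p)·2 = -9p + 2
  4p - 5 = -9p + 2  ⇒  13p = 7  ⇒  p = 7/13.
The column player's mix must leave the row player indifferent between Up and Down.
  the row player's payoff to Up: q·1 + (1−q)·7 = -6q + 7
  the row player's payoff to Down: q·5 + (1−q)·(-2) = 7q - 2
  -6q + 7 = 7q - 2  ⇒  -13q = -9  ⇒  q = 9/13.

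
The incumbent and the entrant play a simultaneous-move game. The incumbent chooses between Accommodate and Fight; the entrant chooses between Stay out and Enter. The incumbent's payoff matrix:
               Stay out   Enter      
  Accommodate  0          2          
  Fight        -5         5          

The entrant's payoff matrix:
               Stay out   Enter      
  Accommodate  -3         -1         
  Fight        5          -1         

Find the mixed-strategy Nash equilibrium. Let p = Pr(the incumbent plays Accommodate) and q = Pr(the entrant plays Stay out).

p = 3/4, q = 3/8

The incumbent's mix must leave the entrant indifferent between Stay out and Enter.
  the entrant's payoff from Stay out: p·(-3) + (1−p)·5 = -8p + 5
  the entrant's payoff from Enter: p·(-1) + (1−p)·(-1) = -1
  -8p + 5 = -1  ⇒  -8p = -6  ⇒  p = 3/4.
For the incumbent to be willing to mix, the incumbent must be indifferent between Accommodate and Fight, which pins down the entrant's mix.
  the incumbent's expected payoff from Accommodate: q·0 + (1−q)·2 = -2q + 2
  the incumbent's expected payoff from Fight: q·(-5) + (1−q)·5 = -10q + 5
  -2q + 2 = -10q + 5  ⇒  8q = 3  ⇒  q = 3/8.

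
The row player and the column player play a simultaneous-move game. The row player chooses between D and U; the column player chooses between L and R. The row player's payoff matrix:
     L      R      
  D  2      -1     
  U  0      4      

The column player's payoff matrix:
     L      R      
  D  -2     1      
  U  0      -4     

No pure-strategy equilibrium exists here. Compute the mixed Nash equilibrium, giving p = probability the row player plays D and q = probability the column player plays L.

The row player's mix must leave the column player indifferent between L and R.
  the column player's payoff from L: p·(-2) + (1−p)·0 = -2p
  the column player's payoff from R: p·1 + (1−p)·(-4) = 5p - 4
  -2p = 5p - 4  ⇒  -7p = -4  ⇒  p = 4/7.
The column player's mix must leave the row player indifferent between D and U.
  the row player's payoff from D: q·2 + (1−q)·(-1) = 3q - 1
  the row player's payoff from U: q·0 + (1−q)·4 = -4q + 4
  3q - 1 = -4q + 4  ⇒  7q = 5  ⇒  q = 5/7.

p = 4/7, q = 5/7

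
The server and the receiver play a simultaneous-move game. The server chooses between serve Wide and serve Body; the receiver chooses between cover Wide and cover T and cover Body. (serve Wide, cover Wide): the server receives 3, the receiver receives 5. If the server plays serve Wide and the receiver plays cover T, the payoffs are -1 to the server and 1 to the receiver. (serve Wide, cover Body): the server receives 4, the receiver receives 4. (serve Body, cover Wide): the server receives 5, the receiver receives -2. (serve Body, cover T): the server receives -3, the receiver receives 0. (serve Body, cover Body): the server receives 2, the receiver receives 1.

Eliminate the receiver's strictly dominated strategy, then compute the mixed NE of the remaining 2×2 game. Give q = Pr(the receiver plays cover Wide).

q = 1/2

The receiver's strategy cover T is strictly dominated by cover Body: 4 > 1 and 1 > 0. Eliminate cover T.
The receiver's mix must leave the server indifferent between serve Wide and serve Body.
  the server's payoff from serve Wide: q·3 + (1−q)·4 = -q + 4
  the server's payoff from serve Body: q·5 + (1−q)·2 = 3q + 2
  -q + 4 = 3q + 2  ⇒  -4q = -2  ⇒  q = 1/2.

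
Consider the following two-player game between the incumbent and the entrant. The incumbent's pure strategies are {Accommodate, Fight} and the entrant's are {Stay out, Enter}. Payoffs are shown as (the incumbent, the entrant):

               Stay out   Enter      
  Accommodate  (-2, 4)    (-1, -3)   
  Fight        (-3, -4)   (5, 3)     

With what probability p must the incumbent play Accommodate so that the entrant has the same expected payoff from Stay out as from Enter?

In a mixed equilibrium the entrant is indifferent between Stay out and Enter; this condition fixes p.
  the entrant's payoff to Stay out: p·4 + (1−p)·(-4) = 8p - 4
  the entrant's payoff to Enter: p·(-3) + (1−p)·3 = -6p + 3
  8p - 4 = -6p + 3  ⇒  14p = 7  ⇒  p = 1/2.

p = 1/2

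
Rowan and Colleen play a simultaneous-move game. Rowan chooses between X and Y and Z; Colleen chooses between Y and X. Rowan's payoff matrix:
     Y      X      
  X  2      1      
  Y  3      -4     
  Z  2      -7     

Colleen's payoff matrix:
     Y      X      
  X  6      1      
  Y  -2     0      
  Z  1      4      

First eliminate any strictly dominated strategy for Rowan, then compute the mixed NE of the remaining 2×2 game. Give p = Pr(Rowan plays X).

p = 2/7

Rowan's strategy Z is strictly dominated by Y: 3 > 2 and -4 > -7. Eliminate Z.
Colleen's indifference between Y and X determines Rowan's mixing probability p:
  Colleen's payoff to Y: p·6 + (1−p)·(-2) = 8p - 2
  Colleen's payoff to X: p·1 + (1−p)·0 = p
  8p - 2 = p  ⇒  7p = 2  ⇒  p = 2/7.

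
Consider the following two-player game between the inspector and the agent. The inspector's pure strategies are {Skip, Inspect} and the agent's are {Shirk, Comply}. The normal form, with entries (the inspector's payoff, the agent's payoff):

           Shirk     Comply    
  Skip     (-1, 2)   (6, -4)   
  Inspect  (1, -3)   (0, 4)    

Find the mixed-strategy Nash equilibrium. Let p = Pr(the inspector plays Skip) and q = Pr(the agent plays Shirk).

p = 7/13, q = 3/4

For the agent to be willing to mix, the agent must be indifferent between Shirk and Comply, which pins down the inspector's mix.
  the agent's payoff from Shirk: p·2 + (1−p)·(-3) = 5p - 3
  the agent's payoff from Comply: p·(-4) + (1−p)·4 = -8p + 4
  5p - 3 = -8p + 4  ⇒  13p = 7  ⇒  p = 7/13.
The inspector's indifference between Skip and Inspect determines the agent's mixing probability q:
  the inspector's expected payoff from Skip: q·(-1) + (1−q)·6 = -7q + 6
  the inspector's expected payoff from Inspect: q·1 + (1−q)·0 = q
  -7q + 6 = q  ⇒  -8q = -6  ⇒  q = 3/4.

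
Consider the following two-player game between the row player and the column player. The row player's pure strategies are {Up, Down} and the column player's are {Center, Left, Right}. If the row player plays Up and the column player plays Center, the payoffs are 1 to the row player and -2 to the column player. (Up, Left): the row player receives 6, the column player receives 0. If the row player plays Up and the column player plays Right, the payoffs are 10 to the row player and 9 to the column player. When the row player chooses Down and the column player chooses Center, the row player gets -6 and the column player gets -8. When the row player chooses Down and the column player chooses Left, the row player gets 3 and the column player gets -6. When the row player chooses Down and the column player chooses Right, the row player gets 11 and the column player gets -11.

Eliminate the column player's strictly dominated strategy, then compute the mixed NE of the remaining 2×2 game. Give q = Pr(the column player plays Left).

q = 1/4

The column player's strategy Center is strictly dominated by Left: 0 > -2 and -6 > -8. Eliminate Center.
Set the row player's expected payoff from Up equal to that from Down:
  the row player's expected payoff from Up: q·6 + (1−q)·10 = -4q + 10
  the row player's expected payoff from Down: q·3 + (1−q)·11 = -8q + 11
  -4q + 10 = -8q + 11  ⇒  4q = 1  ⇒  q = 1/4.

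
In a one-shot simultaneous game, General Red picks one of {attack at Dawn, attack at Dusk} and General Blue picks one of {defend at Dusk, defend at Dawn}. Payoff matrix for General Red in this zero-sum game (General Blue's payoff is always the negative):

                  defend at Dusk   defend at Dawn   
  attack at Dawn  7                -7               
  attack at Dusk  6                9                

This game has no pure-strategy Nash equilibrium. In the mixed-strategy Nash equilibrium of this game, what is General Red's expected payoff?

105/17

In a mixed equilibrium General Red is indifferent between attack at Dawn and attack at Dusk; this condition fixes q.
  General Red's payoff from attack at Dawn: q·7 + (1−q)·(-7) = 14q - 7
  General Red's payoff from attack at Dusk: q·6 + (1−q)·9 = -3q + 9
  14q - 7 = -3q + 9  ⇒  17q = 16  ⇒  q = 16/17.
At equilibrium General Red is indifferent across rows, so General Red's payoff equals the payoff from attack at Dawn: (16/17)·7 + (1/17)·(-7) = 105/17.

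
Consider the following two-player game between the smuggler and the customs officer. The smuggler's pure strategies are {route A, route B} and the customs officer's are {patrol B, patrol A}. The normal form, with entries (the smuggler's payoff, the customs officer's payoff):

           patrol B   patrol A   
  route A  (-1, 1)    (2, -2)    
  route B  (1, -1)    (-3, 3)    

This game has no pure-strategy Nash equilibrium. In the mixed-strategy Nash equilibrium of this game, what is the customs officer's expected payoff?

Set the customs officer's expected payoff from patrol B equal to that from patrol A:
  the customs officer's expected payoff from patrol B: p·1 + (1−p)·(-1) = 2p - 1
  the customs officer's expected payoff from patrol A: p·(-2) + (1−p)·3 = -5p + 3
  2p - 1 = -5p + 3  ⇒  7p = 4  ⇒  p = 4/7.
At equilibrium the customs officer is indifferent across columns, so the customs officer's payoff equals the payoff from patrol B: (4/7)·1 + (3/7)·(-1) = 1/7.

1/7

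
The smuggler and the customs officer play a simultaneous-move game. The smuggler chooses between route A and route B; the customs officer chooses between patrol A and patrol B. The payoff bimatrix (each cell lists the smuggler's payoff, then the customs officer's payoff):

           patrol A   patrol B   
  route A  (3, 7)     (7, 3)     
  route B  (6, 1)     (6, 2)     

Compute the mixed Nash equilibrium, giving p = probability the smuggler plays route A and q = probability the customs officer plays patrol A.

Set the customs officer's expected payoff from patrol A equal to that from patrol B:
  the customs officer's payoff to patrol A: p·7 + (1−p)·1 = 6p + 1
  the customs officer's payoff to patrol B: p·3 + (1−p)·2 = p + 2
  6p + 1 = p + 2  ⇒  5p = 1  ⇒  p = 1/5.
The customs officer's mix must leave the smuggler indifferent between route A and route B.
  the smuggler's payoff from route A: q·3 + (1−q)·7 = -4q + 7
  the smuggler's payoff from route B: q·6 + (1−q)·6 = 6
  -4q + 7 = 6  ⇒  -4q = -1  ⇒  q = 1/4.

p = 1/5, q = 1/4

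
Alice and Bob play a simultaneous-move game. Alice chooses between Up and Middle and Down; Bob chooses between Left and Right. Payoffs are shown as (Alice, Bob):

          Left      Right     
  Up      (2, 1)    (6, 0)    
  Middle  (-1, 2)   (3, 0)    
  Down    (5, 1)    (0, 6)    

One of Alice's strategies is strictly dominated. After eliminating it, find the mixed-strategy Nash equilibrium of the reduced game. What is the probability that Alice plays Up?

p = 5/6

Alice's strategy Middle is strictly dominated by Up: 2 > -1 and 6 > 3. Eliminate Middle.
For Bob to be willing to mix, Bob must be indifferent between Left and Right, which pins down Alice's mix.
  Bob's expected payoff from Left: p·1 + (1−p)·1 = 1
  Bob's expected payoff from Right: p·0 + (1−p)·6 = -6p + 6
  1 = -6p + 6  ⇒  6p = 5  ⇒  p = 5/6.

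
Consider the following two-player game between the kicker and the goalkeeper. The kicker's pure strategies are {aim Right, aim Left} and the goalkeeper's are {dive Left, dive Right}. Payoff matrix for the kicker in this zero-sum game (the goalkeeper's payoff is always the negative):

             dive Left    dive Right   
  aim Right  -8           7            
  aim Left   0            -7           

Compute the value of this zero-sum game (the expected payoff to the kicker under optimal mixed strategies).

v = -28/11

In a mixed equilibrium the kicker is indifferent between aim Right and aim Left; this condition fixes q.
  the kicker's payoff to aim Right: q·(-8) + (1−q)·7 = -15q + 7
  the kicker's payoff to aim Left: q·0 + (1−q)·(-7) = 7q - 7
  -15q + 7 = 7q - 7  ⇒  -22q = -14  ⇒  q = 7/11.
The value is the kicker's expected payoff against this mix (using aim Right): (7/11)·(-8) + (4/11)·7 = -28/11.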